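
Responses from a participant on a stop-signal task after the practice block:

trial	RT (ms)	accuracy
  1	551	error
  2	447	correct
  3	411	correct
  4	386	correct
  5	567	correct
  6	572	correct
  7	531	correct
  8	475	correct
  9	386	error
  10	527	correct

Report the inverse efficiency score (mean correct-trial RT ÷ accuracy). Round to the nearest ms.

Correct trials (n=8): 447, 411, 386, 567, 572, 531, 475, 527
Mean correct RT = 3916/8 = 489.5000 ms
Proportion correct = 8/10
IES = 489.5000 / (8/10) = 611.875 ms

612 ms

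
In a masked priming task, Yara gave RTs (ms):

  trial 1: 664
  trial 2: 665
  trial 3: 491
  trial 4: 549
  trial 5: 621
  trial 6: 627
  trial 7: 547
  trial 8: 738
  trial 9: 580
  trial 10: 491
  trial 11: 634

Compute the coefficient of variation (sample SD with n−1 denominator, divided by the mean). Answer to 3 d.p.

0.128

n = 11, Σ = 6607, M = 600.6364
Σ(x−M)² = 59258.545; s = √(59258.545/10) = 76.9796
CV = 76.9796 / 600.6364 = 0.12816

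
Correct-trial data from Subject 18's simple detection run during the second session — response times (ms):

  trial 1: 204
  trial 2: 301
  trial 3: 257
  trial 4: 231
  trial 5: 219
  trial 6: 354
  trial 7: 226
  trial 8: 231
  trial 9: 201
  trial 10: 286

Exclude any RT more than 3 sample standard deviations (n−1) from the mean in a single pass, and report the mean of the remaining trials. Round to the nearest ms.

n = 10, ΣRT = 2510, M = 251.000
Σ(x−M)² = 21528.00; s = √(21528.00/9) = 48.908
Cutoffs: 251.000 ± 3·48.908 → [104.3, 397.7]
No RTs fall outside the cutoffs; all 10 retained. Mean = 2510/10 = 251.000

251 ms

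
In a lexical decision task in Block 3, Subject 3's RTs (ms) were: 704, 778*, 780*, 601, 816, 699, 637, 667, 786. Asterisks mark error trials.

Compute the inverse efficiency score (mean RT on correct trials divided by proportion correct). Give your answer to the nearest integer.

Correct trials (n=7): 704, 601, 816, 699, 637, 667, 786
Mean correct RT = 4910/7 = 701.4286 ms
Proportion correct = 7/9
IES = 701.4286 / (7/9) = 901.837 ms

902 ms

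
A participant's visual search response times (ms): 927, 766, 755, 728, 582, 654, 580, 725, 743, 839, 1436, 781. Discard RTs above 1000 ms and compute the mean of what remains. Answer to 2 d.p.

734.55 ms

Excluded: 1436
Retained (n=11): Σ = 8080
Mean = 8080/11 = 734.5455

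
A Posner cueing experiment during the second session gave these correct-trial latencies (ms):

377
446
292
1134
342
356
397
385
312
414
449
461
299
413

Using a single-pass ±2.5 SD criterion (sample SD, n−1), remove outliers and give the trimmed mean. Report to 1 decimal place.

380.2 ms

n = 14, ΣRT = 6077, M = 434.071
Σ(x−M)² = 566778.93; s = √(566778.93/13) = 208.802
Cutoffs: 434.071 ± 2.5·208.802 → [-87.9, 956.1]
Outside: 1134 → excluded.
Retained (n=13): Σ = 4943, mean = 4943/13 = 380.231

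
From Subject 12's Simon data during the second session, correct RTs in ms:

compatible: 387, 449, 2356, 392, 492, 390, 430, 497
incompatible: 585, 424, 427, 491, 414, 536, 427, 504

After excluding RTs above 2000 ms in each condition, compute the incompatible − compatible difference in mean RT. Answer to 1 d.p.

compatible: exclude 2356
M(compatible) = 3037/7 = 433.857
M(incompatible) = 3808/8 = 476.000
Difference = 476.000 − 433.857 = 42.143 ms

42.1 ms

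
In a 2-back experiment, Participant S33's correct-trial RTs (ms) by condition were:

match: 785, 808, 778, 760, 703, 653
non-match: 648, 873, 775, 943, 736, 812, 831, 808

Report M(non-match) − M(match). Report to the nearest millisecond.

M(match) = 4487/6 = 747.833
M(non-match) = 6426/8 = 803.250
Difference = 803.250 − 747.833 = 55.417 ms

55 ms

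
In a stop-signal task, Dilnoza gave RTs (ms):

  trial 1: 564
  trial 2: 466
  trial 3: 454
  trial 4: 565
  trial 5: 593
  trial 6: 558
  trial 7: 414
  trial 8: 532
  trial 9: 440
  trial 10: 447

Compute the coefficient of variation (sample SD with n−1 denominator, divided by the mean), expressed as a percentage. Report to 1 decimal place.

13.0%

n = 10, Σ = 5033, M = 503.3000
Σ(x−M)² = 38326.100; s = √(38326.100/9) = 65.2568
CV = 65.2568 / 503.3000 = 0.12966 = 12.966%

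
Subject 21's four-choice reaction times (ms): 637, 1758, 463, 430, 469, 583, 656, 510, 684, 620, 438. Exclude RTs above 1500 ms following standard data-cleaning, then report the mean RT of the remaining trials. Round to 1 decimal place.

Excluded: 1758
Retained (n=10): Σ = 5490
Mean = 5490/10 = 549.0000

549.0 ms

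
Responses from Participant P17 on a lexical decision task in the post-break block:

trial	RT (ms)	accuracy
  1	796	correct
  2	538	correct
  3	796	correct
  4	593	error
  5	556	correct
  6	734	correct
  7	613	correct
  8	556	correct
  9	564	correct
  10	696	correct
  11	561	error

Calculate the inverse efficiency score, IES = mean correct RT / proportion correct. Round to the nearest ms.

794 ms

Correct trials (n=9): 796, 538, 796, 556, 734, 613, 556, 564, 696
Mean correct RT = 5849/9 = 649.8889 ms
Proportion correct = 9/11
IES = 649.8889 / (9/11) = 794.309 ms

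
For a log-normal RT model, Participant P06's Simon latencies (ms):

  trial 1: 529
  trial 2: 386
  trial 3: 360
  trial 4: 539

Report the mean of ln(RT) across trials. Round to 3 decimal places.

6.101

ln(RT): 6.2710, 5.9558, 5.8861, 6.2897
Σ ln(RT) = 24.4026
Mean = 24.4026/4 = 6.10066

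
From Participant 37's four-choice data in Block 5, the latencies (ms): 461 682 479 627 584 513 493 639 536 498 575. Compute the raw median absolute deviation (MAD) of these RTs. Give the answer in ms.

Sorted: 461, 479, 493, 498, 513, 536, 575, 584, 627, 639, 682 → median = 536
|x − 536|: 75, 146, 57, 91, 48, 23, 43, 103, 0, 38, 39
Sorted deviations: 0, 23, 38, 39, 43, 48, 57, 75, 91, 103, 146 → MAD = 48

48 ms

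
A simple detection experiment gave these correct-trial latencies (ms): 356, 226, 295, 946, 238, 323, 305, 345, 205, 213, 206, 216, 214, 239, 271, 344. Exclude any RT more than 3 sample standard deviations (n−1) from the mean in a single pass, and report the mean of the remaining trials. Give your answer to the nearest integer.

266 ms

n = 16, ΣRT = 4942, M = 308.875
Σ(x−M)² = 477495.75; s = √(477495.75/15) = 178.418
Cutoffs: 308.875 ± 3·178.418 → [-226.4, 844.1]
Outside: 946 → excluded.
Retained (n=15): Σ = 3996, mean = 3996/15 = 266.400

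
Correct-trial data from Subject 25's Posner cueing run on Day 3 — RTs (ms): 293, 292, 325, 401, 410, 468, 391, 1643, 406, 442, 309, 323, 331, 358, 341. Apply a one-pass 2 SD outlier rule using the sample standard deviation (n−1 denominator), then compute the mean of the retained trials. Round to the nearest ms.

n = 15, ΣRT = 6733, M = 448.867
Σ(x−M)² = 1568789.73; s = √(1568789.73/14) = 334.748
Cutoffs: 448.867 ± 2·334.748 → [-220.6, 1118.4]
Outside: 1643 → excluded.
Retained (n=14): Σ = 5090, mean = 5090/14 = 363.571

364 ms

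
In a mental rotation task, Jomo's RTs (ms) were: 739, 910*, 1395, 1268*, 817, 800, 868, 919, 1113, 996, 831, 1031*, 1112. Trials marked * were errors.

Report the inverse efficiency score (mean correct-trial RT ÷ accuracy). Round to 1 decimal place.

Correct trials (n=10): 739, 1395, 817, 800, 868, 919, 1113, 996, 831, 1112
Mean correct RT = 9590/10 = 959.0000 ms
Proportion correct = 10/13
IES = 959.0000 / (10/13) = 1246.700 ms

1246.7 ms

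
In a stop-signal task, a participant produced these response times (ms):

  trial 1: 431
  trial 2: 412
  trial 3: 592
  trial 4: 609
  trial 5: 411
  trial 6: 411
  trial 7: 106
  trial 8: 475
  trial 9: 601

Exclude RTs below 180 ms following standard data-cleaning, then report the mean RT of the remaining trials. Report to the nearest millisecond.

Excluded: 106
Retained (n=8): Σ = 3942
Mean = 3942/8 = 492.7500

493 ms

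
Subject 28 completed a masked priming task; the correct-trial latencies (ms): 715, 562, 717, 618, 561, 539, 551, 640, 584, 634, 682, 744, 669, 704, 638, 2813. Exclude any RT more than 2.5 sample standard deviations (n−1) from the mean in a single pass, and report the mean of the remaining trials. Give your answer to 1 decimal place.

637.2 ms

n = 16, ΣRT = 12371, M = 773.188
Σ(x−M)² = 4501284.44; s = √(4501284.44/15) = 547.801
Cutoffs: 773.188 ± 2.5·547.801 → [-596.3, 2142.7]
Outside: 2813 → excluded.
Retained (n=15): Σ = 9558, mean = 9558/15 = 637.200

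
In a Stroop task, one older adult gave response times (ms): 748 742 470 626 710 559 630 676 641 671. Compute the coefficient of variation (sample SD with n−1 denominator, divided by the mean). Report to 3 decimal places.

n = 10, Σ = 6473, M = 647.3000
Σ(x−M)² = 64450.100; s = √(64450.100/9) = 84.6234
CV = 84.6234 / 647.3000 = 0.13073

0.131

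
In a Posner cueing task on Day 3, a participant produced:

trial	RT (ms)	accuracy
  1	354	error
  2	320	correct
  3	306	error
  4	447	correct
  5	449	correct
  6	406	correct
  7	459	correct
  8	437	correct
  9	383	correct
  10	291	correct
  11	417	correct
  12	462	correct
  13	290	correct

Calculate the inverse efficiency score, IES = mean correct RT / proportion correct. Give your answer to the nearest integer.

469 ms

Correct trials (n=11): 320, 447, 449, 406, 459, 437, 383, 291, 417, 462, 290
Mean correct RT = 4361/11 = 396.4545 ms
Proportion correct = 11/13
IES = 396.4545 / (11/13) = 468.537 ms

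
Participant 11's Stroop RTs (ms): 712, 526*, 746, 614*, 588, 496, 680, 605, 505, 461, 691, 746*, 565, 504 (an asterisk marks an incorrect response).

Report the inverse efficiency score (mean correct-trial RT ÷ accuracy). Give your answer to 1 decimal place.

Correct trials (n=11): 712, 746, 588, 496, 680, 605, 505, 461, 691, 565, 504
Mean correct RT = 6553/11 = 595.7273 ms
Proportion correct = 11/14
IES = 595.7273 / (11/14) = 758.198 ms

758.2 ms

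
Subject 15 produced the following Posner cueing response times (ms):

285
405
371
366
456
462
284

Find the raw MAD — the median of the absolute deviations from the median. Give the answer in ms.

Sorted: 284, 285, 366, 371, 405, 456, 462 → median = 371
|x − 371|: 86, 34, 0, 5, 85, 91, 87
Sorted deviations: 0, 5, 34, 85, 86, 87, 91 → MAD = 85

85 ms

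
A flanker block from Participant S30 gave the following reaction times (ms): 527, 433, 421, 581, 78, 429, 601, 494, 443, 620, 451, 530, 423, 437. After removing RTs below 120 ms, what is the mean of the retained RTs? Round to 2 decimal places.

Excluded: 78
Retained (n=13): Σ = 6390
Mean = 6390/13 = 491.5385

491.54 ms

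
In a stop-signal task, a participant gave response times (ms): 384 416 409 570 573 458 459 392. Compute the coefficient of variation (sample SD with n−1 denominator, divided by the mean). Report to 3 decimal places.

0.165

n = 8, Σ = 3661, M = 457.6250
Σ(x−M)² = 39765.875; s = √(39765.875/7) = 75.3713
CV = 75.3713 / 457.6250 = 0.16470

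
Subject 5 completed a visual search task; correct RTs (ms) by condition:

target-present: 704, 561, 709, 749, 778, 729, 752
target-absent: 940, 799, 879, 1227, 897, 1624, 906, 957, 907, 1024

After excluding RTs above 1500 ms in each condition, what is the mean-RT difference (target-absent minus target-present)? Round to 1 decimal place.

target-absent: exclude 1624
M(target-present) = 4982/7 = 711.714
M(target-absent) = 8536/9 = 948.444
Difference = 948.444 − 711.714 = 236.730 ms

236.7 ms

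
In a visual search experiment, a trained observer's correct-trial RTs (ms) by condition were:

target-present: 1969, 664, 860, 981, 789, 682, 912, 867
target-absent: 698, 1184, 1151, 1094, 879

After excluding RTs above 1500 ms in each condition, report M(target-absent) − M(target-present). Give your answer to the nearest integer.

target-present: exclude 1969
M(target-present) = 5755/7 = 822.143
M(target-absent) = 5006/5 = 1001.200
Difference = 1001.200 − 822.143 = 179.057 ms

179 ms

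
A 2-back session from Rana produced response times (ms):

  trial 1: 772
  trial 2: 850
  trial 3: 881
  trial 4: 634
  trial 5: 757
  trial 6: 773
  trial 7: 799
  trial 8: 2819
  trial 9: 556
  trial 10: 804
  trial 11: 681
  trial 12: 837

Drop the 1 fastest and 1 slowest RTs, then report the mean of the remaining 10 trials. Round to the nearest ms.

779 ms

Sorted: 556, 634, 681, 757, 772, 773, 799, 804, 837, 850, 881, 2819
Drop lowest 1 (556) and highest 1 (2819)
Remaining (n=10): Σ = 7788, mean = 7788/10 = 778.800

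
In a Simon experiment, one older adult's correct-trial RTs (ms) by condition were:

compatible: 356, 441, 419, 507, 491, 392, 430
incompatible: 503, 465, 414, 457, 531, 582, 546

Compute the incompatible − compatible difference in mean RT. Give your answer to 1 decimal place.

66.0 ms

M(compatible) = 3036/7 = 433.714
M(incompatible) = 3498/7 = 499.714
Difference = 499.714 − 433.714 = 66.000 ms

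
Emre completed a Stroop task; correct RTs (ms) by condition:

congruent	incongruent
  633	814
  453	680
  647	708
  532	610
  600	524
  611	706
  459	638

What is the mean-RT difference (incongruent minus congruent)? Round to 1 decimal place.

M(congruent) = 3935/7 = 562.143
M(incongruent) = 4680/7 = 668.571
Difference = 668.571 − 562.143 = 106.429 ms

106.4 ms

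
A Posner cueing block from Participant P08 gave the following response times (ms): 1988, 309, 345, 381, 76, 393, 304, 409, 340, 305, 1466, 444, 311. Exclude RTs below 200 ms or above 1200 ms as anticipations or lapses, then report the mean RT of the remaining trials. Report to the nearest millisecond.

Excluded: 76, 1466, 1988
Retained (n=10): Σ = 3541
Mean = 3541/10 = 354.1000

354 ms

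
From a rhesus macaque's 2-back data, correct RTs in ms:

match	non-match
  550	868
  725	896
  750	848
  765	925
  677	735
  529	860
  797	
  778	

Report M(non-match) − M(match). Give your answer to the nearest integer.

M(match) = 5571/8 = 696.375
M(non-match) = 5132/6 = 855.333
Difference = 855.333 − 696.375 = 158.958 ms

159 ms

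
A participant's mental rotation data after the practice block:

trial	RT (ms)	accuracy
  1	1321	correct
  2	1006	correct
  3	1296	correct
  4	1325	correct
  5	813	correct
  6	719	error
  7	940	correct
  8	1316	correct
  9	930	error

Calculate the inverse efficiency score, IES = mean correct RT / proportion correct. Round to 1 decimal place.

Correct trials (n=7): 1321, 1006, 1296, 1325, 813, 940, 1316
Mean correct RT = 8017/7 = 1145.2857 ms
Proportion correct = 7/9
IES = 1145.2857 / (7/9) = 1472.510 ms

1472.5 ms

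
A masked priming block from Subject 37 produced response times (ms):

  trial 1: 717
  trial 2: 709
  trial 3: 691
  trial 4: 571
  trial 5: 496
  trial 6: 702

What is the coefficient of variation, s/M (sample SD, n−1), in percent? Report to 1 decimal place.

14.2%

n = 6, Σ = 3886, M = 647.6667
Σ(x−M)² = 42279.333; s = √(42279.333/5) = 91.9558
CV = 91.9558 / 647.6667 = 0.14198 = 14.198%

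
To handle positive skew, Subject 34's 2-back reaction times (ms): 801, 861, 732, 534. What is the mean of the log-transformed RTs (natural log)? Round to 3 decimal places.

6.580

ln(RT): 6.6859, 6.7581, 6.5958, 6.2804
Σ ln(RT) = 26.3201
Mean = 26.3201/4 = 6.58003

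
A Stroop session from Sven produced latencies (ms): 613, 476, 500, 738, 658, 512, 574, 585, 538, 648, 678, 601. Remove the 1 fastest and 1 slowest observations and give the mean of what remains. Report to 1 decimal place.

590.7 ms

Sorted: 476, 500, 512, 538, 574, 585, 601, 613, 648, 658, 678, 738
Drop lowest 1 (476) and highest 1 (738)
Remaining (n=10): Σ = 5907, mean = 5907/10 = 590.700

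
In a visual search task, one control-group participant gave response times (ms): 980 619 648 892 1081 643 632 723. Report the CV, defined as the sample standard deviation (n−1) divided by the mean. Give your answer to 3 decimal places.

0.233

n = 8, Σ = 6218, M = 777.2500
Σ(x−M)² = 230351.500; s = √(230351.500/7) = 181.4039
CV = 181.4039 / 777.2500 = 0.23339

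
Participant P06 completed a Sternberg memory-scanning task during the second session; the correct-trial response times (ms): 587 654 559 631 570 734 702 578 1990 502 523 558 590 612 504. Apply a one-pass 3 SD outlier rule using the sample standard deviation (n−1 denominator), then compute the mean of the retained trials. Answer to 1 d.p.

593.1 ms

n = 15, ΣRT = 10294, M = 686.267
Σ(x−M)² = 1882698.93; s = √(1882698.93/14) = 366.713
Cutoffs: 686.267 ± 3·366.713 → [-413.9, 1786.4]
Outside: 1990 → excluded.
Retained (n=14): Σ = 8304, mean = 8304/14 = 593.143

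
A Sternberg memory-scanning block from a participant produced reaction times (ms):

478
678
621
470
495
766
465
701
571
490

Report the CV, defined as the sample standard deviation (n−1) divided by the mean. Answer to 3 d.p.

n = 10, Σ = 5735, M = 573.5000
Σ(x−M)² = 111234.500; s = √(111234.500/9) = 111.1728
CV = 111.1728 / 573.5000 = 0.19385

0.194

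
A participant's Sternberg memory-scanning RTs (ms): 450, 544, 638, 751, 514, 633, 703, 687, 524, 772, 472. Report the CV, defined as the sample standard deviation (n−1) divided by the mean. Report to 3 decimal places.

n = 11, Σ = 6688, M = 608.0000
Σ(x−M)² = 127584.000; s = √(127584.000/10) = 112.9531
CV = 112.9531 / 608.0000 = 0.18578

0.186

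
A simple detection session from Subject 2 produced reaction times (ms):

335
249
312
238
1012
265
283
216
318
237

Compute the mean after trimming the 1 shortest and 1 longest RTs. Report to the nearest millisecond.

Sorted: 216, 237, 238, 249, 265, 283, 312, 318, 335, 1012
Drop lowest 1 (216) and highest 1 (1012)
Remaining (n=8): Σ = 2237, mean = 2237/8 = 279.625

280 ms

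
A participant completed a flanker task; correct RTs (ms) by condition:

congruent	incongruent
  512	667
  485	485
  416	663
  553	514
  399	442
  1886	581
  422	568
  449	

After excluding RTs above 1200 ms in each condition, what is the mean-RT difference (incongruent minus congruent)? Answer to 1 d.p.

97.7 ms

congruent: exclude 1886
M(congruent) = 3236/7 = 462.286
M(incongruent) = 3920/7 = 560.000
Difference = 560.000 − 462.286 = 97.714 ms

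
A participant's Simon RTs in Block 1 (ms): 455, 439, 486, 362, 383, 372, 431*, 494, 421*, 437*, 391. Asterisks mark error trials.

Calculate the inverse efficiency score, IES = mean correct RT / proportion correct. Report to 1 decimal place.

Correct trials (n=8): 455, 439, 486, 362, 383, 372, 494, 391
Mean correct RT = 3382/8 = 422.7500 ms
Proportion correct = 8/11
IES = 422.7500 / (8/11) = 581.281 ms

581.3 ms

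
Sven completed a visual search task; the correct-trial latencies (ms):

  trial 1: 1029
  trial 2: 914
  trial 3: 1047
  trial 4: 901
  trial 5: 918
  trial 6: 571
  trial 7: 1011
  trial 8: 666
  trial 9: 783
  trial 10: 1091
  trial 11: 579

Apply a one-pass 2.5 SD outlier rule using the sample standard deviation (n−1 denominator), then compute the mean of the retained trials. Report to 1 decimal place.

864.5 ms

n = 11, ΣRT = 9510, M = 864.545
Σ(x−M)² = 353472.73; s = √(353472.73/10) = 188.009
Cutoffs: 864.545 ± 2.5·188.009 → [394.5, 1334.6]
No RTs fall outside the cutoffs; all 11 retained. Mean = 9510/11 = 864.545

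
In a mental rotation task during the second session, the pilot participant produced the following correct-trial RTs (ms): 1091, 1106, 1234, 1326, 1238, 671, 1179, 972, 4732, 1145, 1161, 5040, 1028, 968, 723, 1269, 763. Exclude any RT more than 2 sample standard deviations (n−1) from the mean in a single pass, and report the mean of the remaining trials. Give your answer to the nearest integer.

1058 ms

n = 17, ΣRT = 25646, M = 1508.588
Σ(x−M)² = 26484442.12; s = √(26484442.12/16) = 1286.576
Cutoffs: 1508.588 ± 2·1286.576 → [-1064.6, 4081.7]
Outside: 4732, 5040 → excluded.
Retained (n=15): Σ = 15874, mean = 15874/15 = 1058.267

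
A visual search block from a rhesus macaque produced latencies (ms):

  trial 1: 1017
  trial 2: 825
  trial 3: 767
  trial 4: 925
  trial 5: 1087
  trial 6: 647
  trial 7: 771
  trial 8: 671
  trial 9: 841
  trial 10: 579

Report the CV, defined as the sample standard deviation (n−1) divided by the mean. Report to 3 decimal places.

0.199

n = 10, Σ = 8130, M = 813.0000
Σ(x−M)² = 236520.000; s = √(236520.000/9) = 162.1111
CV = 162.1111 / 813.0000 = 0.19940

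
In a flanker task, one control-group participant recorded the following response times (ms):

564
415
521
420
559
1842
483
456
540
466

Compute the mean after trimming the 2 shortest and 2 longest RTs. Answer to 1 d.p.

504.2 ms

Sorted: 415, 420, 456, 466, 483, 521, 540, 559, 564, 1842
Drop lowest 2 (415, 420) and highest 2 (564, 1842)
Remaining (n=6): Σ = 3025, mean = 3025/6 = 504.167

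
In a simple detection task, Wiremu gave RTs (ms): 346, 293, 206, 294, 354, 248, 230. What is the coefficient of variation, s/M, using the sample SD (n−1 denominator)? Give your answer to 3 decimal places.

0.201

n = 7, Σ = 1971, M = 281.5714
Σ(x−M)² = 19179.714; s = √(19179.714/6) = 56.5387
CV = 56.5387 / 281.5714 = 0.20080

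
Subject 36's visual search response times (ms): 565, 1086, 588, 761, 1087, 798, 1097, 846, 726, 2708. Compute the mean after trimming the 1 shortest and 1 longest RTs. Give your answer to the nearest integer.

874 ms

Sorted: 565, 588, 726, 761, 798, 846, 1086, 1087, 1097, 2708
Drop lowest 1 (565) and highest 1 (2708)
Remaining (n=8): Σ = 6989, mean = 6989/8 = 873.625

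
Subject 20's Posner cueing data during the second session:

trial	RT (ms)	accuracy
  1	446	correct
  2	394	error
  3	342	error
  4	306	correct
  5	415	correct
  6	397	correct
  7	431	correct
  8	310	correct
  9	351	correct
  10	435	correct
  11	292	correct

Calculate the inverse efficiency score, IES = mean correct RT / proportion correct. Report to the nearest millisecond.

Correct trials (n=9): 446, 306, 415, 397, 431, 310, 351, 435, 292
Mean correct RT = 3383/9 = 375.8889 ms
Proportion correct = 9/11
IES = 375.8889 / (9/11) = 459.420 ms

459 ms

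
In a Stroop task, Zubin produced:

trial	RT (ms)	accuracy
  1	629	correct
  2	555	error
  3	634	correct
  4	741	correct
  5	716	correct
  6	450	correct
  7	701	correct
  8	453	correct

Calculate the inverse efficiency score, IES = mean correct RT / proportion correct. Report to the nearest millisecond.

706 ms

Correct trials (n=7): 629, 634, 741, 716, 450, 701, 453
Mean correct RT = 4324/7 = 617.7143 ms
Proportion correct = 7/8
IES = 617.7143 / (7/8) = 705.959 ms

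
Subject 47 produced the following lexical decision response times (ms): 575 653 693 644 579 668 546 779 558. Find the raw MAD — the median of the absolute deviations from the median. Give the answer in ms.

Sorted: 546, 558, 575, 579, 644, 653, 668, 693, 779 → median = 644
|x − 644|: 69, 9, 49, 0, 65, 24, 98, 135, 86
Sorted deviations: 0, 9, 24, 49, 65, 69, 86, 98, 135 → MAD = 65

65 ms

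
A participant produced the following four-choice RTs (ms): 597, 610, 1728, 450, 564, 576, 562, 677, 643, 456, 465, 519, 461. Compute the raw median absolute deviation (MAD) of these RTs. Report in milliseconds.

Sorted: 450, 456, 461, 465, 519, 562, 564, 576, 597, 610, 643, 677, 1728 → median = 564
|x − 564|: 33, 46, 1164, 114, 0, 12, 2, 113, 79, 108, 99, 45, 103
Sorted deviations: 0, 2, 12, 33, 45, 46, 79, 99, 103, 108, 113, 114, 1164 → MAD = 79

79 ms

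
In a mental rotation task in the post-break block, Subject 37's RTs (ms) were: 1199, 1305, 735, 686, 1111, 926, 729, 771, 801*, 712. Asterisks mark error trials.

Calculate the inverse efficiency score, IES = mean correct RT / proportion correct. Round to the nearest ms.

Correct trials (n=9): 1199, 1305, 735, 686, 1111, 926, 729, 771, 712
Mean correct RT = 8174/9 = 908.2222 ms
Proportion correct = 9/10
IES = 908.2222 / (9/10) = 1009.136 ms

1009 ms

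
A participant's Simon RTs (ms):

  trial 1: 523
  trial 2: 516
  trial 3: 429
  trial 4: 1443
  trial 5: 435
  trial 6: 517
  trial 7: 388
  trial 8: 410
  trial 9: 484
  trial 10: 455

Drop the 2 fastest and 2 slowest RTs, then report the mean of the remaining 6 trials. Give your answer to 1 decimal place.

472.7 ms

Sorted: 388, 410, 429, 435, 455, 484, 516, 517, 523, 1443
Drop lowest 2 (388, 410) and highest 2 (523, 1443)
Remaining (n=6): Σ = 2836, mean = 2836/6 = 472.667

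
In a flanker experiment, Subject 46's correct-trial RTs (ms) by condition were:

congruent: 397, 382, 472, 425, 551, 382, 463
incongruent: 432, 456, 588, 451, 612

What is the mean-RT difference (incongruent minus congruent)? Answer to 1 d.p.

68.9 ms

M(congruent) = 3072/7 = 438.857
M(incongruent) = 2539/5 = 507.800
Difference = 507.800 − 438.857 = 68.943 ms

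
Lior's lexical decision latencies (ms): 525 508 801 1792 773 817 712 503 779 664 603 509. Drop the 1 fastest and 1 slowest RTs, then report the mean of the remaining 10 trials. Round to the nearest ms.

Sorted: 503, 508, 509, 525, 603, 664, 712, 773, 779, 801, 817, 1792
Drop lowest 1 (503) and highest 1 (1792)
Remaining (n=10): Σ = 6691, mean = 6691/10 = 669.100

669 ms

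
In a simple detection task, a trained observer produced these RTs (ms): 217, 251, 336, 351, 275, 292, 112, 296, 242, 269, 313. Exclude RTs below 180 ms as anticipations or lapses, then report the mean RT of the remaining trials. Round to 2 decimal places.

Excluded: 112
Retained (n=10): Σ = 2842
Mean = 2842/10 = 284.2000

284.20 ms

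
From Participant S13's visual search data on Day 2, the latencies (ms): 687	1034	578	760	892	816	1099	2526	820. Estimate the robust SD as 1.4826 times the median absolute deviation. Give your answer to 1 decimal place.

197.2 ms

Sorted: 578, 687, 760, 816, 820, 892, 1034, 1099, 2526 → median = 820
|x − 820| sorted: 0, 4, 60, 72, 133, 214, 242, 279, 1706 → MAD = 133
Robust SD ≈ 1.4826 × 133 = 197.186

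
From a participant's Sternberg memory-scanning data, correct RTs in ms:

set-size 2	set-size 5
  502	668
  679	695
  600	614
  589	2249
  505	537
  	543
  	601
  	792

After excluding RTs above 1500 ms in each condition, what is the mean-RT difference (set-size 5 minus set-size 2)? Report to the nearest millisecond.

61 ms

set-size 5: exclude 2249
M(set-size 2) = 2875/5 = 575.000
M(set-size 5) = 4450/7 = 635.714
Difference = 635.714 − 575.000 = 60.714 ms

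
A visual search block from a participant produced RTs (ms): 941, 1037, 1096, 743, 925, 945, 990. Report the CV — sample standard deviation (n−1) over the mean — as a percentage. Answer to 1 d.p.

n = 7, Σ = 6677, M = 953.8571
Σ(x−M)² = 73960.857; s = √(73960.857/6) = 111.0262
CV = 111.0262 / 953.8571 = 0.11640 = 11.640%

11.6%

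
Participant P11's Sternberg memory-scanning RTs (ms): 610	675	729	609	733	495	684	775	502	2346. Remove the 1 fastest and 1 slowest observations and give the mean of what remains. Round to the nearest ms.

Sorted: 495, 502, 609, 610, 675, 684, 729, 733, 775, 2346
Drop lowest 1 (495) and highest 1 (2346)
Remaining (n=8): Σ = 5317, mean = 5317/8 = 664.625

665 ms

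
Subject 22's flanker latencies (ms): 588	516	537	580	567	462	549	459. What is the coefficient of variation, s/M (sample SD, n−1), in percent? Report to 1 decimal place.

9.4%

n = 8, Σ = 4258, M = 532.2500
Σ(x−M)² = 17463.500; s = √(17463.500/7) = 49.9478
CV = 49.9478 / 532.2500 = 0.09384 = 9.384%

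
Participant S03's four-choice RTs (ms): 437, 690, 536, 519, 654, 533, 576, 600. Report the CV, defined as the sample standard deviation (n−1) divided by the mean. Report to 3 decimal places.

0.141

n = 8, Σ = 4545, M = 568.1250
Σ(x−M)² = 45178.875; s = √(45178.875/7) = 80.3376
CV = 80.3376 / 568.1250 = 0.14141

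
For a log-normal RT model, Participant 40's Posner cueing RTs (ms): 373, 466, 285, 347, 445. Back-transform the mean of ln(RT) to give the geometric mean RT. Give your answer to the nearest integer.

ln(RT): 5.9216, 6.1442, 5.6525, 5.8493, 6.0981
Mean ln(RT) = 29.6657/5 = 5.93313
Geometric mean = exp(5.93313) = 377.33 ms

377 ms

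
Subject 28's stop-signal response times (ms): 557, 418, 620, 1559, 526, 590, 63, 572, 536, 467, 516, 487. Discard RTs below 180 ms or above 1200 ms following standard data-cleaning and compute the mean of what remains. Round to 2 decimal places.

528.90 ms

Excluded: 63, 1559
Retained (n=10): Σ = 5289
Mean = 5289/10 = 528.9000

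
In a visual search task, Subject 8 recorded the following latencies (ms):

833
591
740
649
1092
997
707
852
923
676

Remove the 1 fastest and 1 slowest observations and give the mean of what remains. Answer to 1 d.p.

Sorted: 591, 649, 676, 707, 740, 833, 852, 923, 997, 1092
Drop lowest 1 (591) and highest 1 (1092)
Remaining (n=8): Σ = 6377, mean = 6377/8 = 797.125

797.1 ms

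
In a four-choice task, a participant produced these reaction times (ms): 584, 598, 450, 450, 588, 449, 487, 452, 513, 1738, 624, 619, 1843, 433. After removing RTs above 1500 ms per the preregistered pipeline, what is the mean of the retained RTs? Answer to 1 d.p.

Excluded: 1738, 1843
Retained (n=12): Σ = 6247
Mean = 6247/12 = 520.5833

520.6 ms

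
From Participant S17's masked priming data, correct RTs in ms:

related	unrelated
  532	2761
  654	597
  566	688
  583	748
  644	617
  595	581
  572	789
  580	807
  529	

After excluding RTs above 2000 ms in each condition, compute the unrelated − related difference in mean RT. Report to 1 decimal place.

unrelated: exclude 2761
M(related) = 5255/9 = 583.889
M(unrelated) = 4827/7 = 689.571
Difference = 689.571 − 583.889 = 105.683 ms

105.7 ms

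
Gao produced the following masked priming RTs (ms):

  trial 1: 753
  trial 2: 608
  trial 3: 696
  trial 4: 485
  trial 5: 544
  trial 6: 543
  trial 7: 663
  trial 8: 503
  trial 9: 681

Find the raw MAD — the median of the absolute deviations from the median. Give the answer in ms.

Sorted: 485, 503, 543, 544, 608, 663, 681, 696, 753 → median = 608
|x − 608|: 145, 0, 88, 123, 64, 65, 55, 105, 73
Sorted deviations: 0, 55, 64, 65, 73, 88, 105, 123, 145 → MAD = 73

73 ms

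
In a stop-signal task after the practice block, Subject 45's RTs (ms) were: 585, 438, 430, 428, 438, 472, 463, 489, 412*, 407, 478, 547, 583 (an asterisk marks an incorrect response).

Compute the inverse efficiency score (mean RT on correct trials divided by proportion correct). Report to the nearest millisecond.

Correct trials (n=12): 585, 438, 430, 428, 438, 472, 463, 489, 407, 478, 547, 583
Mean correct RT = 5758/12 = 479.8333 ms
Proportion correct = 12/13
IES = 479.8333 / (12/13) = 519.819 ms

520 ms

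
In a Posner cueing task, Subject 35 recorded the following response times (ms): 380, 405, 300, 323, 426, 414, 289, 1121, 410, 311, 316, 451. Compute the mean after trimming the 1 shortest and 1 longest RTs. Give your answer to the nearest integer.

374 ms

Sorted: 289, 300, 311, 316, 323, 380, 405, 410, 414, 426, 451, 1121
Drop lowest 1 (289) and highest 1 (1121)
Remaining (n=10): Σ = 3736, mean = 3736/10 = 373.600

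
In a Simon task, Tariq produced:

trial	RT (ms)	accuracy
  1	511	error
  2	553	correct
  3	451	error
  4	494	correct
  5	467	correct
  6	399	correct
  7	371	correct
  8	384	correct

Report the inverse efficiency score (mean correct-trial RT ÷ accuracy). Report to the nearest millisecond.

Correct trials (n=6): 553, 494, 467, 399, 371, 384
Mean correct RT = 2668/6 = 444.6667 ms
Proportion correct = 6/8
IES = 444.6667 / (6/8) = 592.889 ms

593 ms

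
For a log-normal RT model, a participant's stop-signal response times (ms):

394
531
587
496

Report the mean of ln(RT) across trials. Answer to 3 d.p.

6.208

ln(RT): 5.9764, 6.2748, 6.3750, 6.2066
Σ ln(RT) = 24.8327
Mean = 24.8327/4 = 6.20818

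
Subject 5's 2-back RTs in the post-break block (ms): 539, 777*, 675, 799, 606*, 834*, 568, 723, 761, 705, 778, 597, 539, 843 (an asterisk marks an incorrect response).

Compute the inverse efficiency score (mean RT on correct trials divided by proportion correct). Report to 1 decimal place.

Correct trials (n=11): 539, 675, 799, 568, 723, 761, 705, 778, 597, 539, 843
Mean correct RT = 7527/11 = 684.2727 ms
Proportion correct = 11/14
IES = 684.2727 / (11/14) = 870.893 ms

870.9 ms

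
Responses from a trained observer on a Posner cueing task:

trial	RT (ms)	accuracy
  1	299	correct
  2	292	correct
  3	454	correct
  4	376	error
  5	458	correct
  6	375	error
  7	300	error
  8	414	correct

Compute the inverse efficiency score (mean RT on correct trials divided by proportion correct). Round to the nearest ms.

613 ms

Correct trials (n=5): 299, 292, 454, 458, 414
Mean correct RT = 1917/5 = 383.4000 ms
Proportion correct = 5/8
IES = 383.4000 / (5/8) = 613.440 ms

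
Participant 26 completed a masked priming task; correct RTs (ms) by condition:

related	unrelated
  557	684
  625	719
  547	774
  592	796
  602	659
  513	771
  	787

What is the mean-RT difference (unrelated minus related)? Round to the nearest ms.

M(related) = 3436/6 = 572.667
M(unrelated) = 5190/7 = 741.429
Difference = 741.429 − 572.667 = 168.762 ms

169 ms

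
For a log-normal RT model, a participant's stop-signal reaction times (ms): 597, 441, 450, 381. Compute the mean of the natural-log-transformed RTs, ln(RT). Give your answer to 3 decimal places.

ln(RT): 6.3919, 6.0890, 6.1092, 5.9428
Σ ln(RT) = 24.5330
Mean = 24.5330/4 = 6.13325

6.133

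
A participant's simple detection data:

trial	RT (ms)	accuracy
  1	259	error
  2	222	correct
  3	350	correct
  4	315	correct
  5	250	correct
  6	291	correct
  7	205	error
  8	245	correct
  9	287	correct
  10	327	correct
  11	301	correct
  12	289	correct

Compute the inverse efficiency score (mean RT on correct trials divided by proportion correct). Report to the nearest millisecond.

Correct trials (n=10): 222, 350, 315, 250, 291, 245, 287, 327, 301, 289
Mean correct RT = 2877/10 = 287.7000 ms
Proportion correct = 10/12
IES = 287.7000 / (10/12) = 345.240 ms

345 ms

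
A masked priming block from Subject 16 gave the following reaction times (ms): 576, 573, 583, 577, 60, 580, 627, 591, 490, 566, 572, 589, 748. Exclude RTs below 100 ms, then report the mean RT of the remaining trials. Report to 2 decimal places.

589.33 ms

Excluded: 60
Retained (n=12): Σ = 7072
Mean = 7072/12 = 589.3333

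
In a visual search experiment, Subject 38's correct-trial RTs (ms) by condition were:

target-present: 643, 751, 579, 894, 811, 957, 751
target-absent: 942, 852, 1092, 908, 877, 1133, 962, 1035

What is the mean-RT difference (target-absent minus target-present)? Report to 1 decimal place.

M(target-present) = 5386/7 = 769.429
M(target-absent) = 7801/8 = 975.125
Difference = 975.125 − 769.429 = 205.696 ms

205.7 ms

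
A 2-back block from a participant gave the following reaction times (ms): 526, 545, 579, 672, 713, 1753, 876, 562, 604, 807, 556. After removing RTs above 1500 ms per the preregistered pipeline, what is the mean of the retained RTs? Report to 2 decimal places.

Excluded: 1753
Retained (n=10): Σ = 6440
Mean = 6440/10 = 644.0000

644.00 ms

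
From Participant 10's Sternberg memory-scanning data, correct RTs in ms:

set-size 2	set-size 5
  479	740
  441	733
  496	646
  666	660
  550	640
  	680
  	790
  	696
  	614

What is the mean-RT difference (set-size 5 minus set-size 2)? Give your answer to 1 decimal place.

M(set-size 2) = 2632/5 = 526.400
M(set-size 5) = 6199/9 = 688.778
Difference = 688.778 − 526.400 = 162.378 ms

162.4 ms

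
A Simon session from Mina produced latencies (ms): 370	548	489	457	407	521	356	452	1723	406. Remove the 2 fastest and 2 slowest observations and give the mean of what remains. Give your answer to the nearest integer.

455 ms

Sorted: 356, 370, 406, 407, 452, 457, 489, 521, 548, 1723
Drop lowest 2 (356, 370) and highest 2 (548, 1723)
Remaining (n=6): Σ = 2732, mean = 2732/6 = 455.333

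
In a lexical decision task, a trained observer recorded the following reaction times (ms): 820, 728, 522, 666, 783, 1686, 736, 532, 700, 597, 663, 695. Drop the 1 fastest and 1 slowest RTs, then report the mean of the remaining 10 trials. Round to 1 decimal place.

Sorted: 522, 532, 597, 663, 666, 695, 700, 728, 736, 783, 820, 1686
Drop lowest 1 (522) and highest 1 (1686)
Remaining (n=10): Σ = 6920, mean = 6920/10 = 692.000

692.0 ms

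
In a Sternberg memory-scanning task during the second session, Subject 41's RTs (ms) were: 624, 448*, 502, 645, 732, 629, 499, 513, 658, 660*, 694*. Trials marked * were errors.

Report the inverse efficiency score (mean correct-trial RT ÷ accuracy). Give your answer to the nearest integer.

825 ms

Correct trials (n=8): 624, 502, 645, 732, 629, 499, 513, 658
Mean correct RT = 4802/8 = 600.2500 ms
Proportion correct = 8/11
IES = 600.2500 / (8/11) = 825.344 ms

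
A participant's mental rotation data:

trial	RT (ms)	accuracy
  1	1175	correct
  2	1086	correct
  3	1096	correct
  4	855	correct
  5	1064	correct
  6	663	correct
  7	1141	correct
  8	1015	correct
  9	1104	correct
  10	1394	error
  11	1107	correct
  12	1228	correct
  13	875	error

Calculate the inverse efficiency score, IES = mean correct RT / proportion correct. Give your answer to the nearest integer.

1239 ms

Correct trials (n=11): 1175, 1086, 1096, 855, 1064, 663, 1141, 1015, 1104, 1107, 1228
Mean correct RT = 11534/11 = 1048.5455 ms
Proportion correct = 11/13
IES = 1048.5455 / (11/13) = 1239.190 ms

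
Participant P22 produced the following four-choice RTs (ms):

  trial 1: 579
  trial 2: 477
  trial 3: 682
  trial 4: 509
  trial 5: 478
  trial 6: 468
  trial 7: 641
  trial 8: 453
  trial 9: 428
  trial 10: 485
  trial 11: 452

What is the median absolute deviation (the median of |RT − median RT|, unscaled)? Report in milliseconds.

Sorted: 428, 452, 453, 468, 477, 478, 485, 509, 579, 641, 682 → median = 478
|x − 478|: 101, 1, 204, 31, 0, 10, 163, 25, 50, 7, 26
Sorted deviations: 0, 1, 7, 10, 25, 26, 31, 50, 101, 163, 204 → MAD = 26

26 ms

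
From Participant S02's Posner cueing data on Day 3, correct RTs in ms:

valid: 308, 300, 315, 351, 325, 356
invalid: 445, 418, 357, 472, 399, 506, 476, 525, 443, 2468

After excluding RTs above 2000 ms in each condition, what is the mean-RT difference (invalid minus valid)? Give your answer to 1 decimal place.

invalid: exclude 2468
M(valid) = 1955/6 = 325.833
M(invalid) = 4041/9 = 449.000
Difference = 449.000 − 325.833 = 123.167 ms

123.2 ms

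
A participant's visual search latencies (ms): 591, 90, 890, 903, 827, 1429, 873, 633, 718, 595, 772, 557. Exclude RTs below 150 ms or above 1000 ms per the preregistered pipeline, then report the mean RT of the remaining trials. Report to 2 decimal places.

735.90 ms

Excluded: 90, 1429
Retained (n=10): Σ = 7359
Mean = 7359/10 = 735.9000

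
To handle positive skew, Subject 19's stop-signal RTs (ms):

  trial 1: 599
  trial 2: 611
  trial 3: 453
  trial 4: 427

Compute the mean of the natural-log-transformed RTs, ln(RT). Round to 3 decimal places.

6.246

ln(RT): 6.3953, 6.4151, 6.1159, 6.0568
Σ ln(RT) = 24.9830
Mean = 24.9830/4 = 6.24576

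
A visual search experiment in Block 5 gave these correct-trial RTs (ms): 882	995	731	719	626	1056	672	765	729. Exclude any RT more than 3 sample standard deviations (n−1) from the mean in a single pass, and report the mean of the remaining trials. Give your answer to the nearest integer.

n = 9, ΣRT = 7175, M = 797.222
Σ(x−M)² = 174463.56; s = √(174463.56/8) = 147.675
Cutoffs: 797.222 ± 3·147.675 → [354.2, 1240.2]
No RTs fall outside the cutoffs; all 9 retained. Mean = 7175/9 = 797.222

797 ms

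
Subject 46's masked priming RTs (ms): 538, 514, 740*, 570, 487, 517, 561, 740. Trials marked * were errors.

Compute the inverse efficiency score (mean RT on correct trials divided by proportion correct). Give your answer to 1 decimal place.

641.1 ms

Correct trials (n=7): 538, 514, 570, 487, 517, 561, 740
Mean correct RT = 3927/7 = 561.0000 ms
Proportion correct = 7/8
IES = 561.0000 / (7/8) = 641.143 ms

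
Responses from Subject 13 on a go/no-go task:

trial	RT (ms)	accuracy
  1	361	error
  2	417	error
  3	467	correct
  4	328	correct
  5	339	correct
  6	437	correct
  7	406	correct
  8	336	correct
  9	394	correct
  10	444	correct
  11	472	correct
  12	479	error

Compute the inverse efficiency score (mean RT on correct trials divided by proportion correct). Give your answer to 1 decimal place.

Correct trials (n=9): 467, 328, 339, 437, 406, 336, 394, 444, 472
Mean correct RT = 3623/9 = 402.5556 ms
Proportion correct = 9/12
IES = 402.5556 / (9/12) = 536.741 ms

536.7 ms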